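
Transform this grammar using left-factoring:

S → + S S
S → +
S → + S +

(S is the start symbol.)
S → + S'
S' → S S''
S'' → S
S'' → +
S' → ε

Left-factoring transforms A → αβ₁ | αβ₂ into A → αA' and A' → β₁ | β₂
(α is the longest common prefix among the alternatives). Repeat until
no nonterminal has two alternatives with a common prefix.

Round 1: S has alternatives sharing prefix '+'. Introduce S': S → + S'
  Add: S' → S S
  Add: S' → ε
  Add: S' → S +

Round 2: S' has alternatives sharing prefix 'S'. Introduce S'': S' → S S''
  Add: S'' → S
  Add: S'' → +

No remaining common prefixes — done.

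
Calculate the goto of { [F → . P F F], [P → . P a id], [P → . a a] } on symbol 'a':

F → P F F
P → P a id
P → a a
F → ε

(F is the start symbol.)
GOTO(I, 'a') = CLOSURE({ [A → αX.β] : [A → α.Xβ] ∈ I, X = 'a' })

Items with dot before 'a', with the dot advanced:
  [P → . a a] → [P → a . a]
Closure adds nothing (no advanced item has the dot before a non-terminal).

GOTO = { [P → a . a] }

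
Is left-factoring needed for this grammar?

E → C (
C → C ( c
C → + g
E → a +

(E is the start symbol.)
Left-factoring is needed when two productions for the same non-terminal
share a common prefix on the right-hand side.

Productions for E:
  E → C (
  E → a +
Productions for C:
  C → C ( c
  C → + g

No common prefixes found.

Answer: No, left-factoring is not needed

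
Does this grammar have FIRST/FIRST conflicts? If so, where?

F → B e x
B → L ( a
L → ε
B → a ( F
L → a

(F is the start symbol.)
FIRST sets of the non-terminals at (or reachable through a nullable prefix from) the front of some alternative:
  FIRST(L) = { 'a', ε }

Productions for B:
  B → L ( a: FIRST = { '(', 'a' }
  B → a ( F: FIRST = { 'a' }
Productions for L:
  L → ε: FIRST = { ε }
  L → a: FIRST = { 'a' }
F has only one production, so no FIRST/FIRST conflict is possible there.

Conflict for B: B → L ( a and B → a ( F
  Overlap: { 'a' }

Answer: Yes. B → L '(' a / B → a '(' F on { 'a' }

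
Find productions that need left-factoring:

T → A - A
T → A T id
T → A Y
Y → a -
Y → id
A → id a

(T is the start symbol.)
Left-factoring is needed when two productions for the same non-terminal
share a common prefix on the right-hand side.

Productions for T:
  T → A - A
  T → A T id
  T → A Y
Productions for Y:
  Y → a -
  Y → id

Found common prefix 'A' in productions for T

Answer: Yes, T has productions with common prefix 'A'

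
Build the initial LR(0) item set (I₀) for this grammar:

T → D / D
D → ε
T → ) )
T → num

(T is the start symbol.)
{ [D → .], [T → . ) )], [T → . D / D], [T → . num], [T' → . T] }

First, augment the grammar with T' → T
I₀ = CLOSURE({ [T' → . T] }):
  [T' → . T] has the dot before T: add [T → . D / D], [T → . ) )], [T → . num]
  [T → . D / D] has the dot before D: add [D → .]
No further items can be added.

I₀ = { [D → .], [T → . ) )], [T → . D / D], [T → . num], [T' → . T] }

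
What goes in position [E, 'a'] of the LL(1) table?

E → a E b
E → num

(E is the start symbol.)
To find M[E, 'a'], we find productions for E where 'a' is in the predict set (PREDICT(N → α) = (FIRST(α) \ {ε}) ∪ (FOLLOW(N) if α ⇒* ε)).

E → a E b: PREDICT = { 'a' }
  'a' is in predict set, so this production goes in M[E, 'a']
E → num: PREDICT = { 'num' }

M[E, 'a'] = E → a E b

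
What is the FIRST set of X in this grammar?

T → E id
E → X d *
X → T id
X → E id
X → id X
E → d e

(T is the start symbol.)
{ 'd', 'id' }

FIRST sets of the other non-terminals involved (by the same procedure, iterated to a fixed point):
  FIRST(T) = { 'd', 'id' }
  FIRST(E) = { 'd', 'id' }

From X → T id:
  - T is a non-terminal: add FIRST(T) \ {ε} = { 'd', 'id' }
    T is not nullable, so stop
From X → E id:
  - E is a non-terminal: add FIRST(E) \ {ε} = { 'd', 'id' }
    E is not nullable, so stop
From X → id X:
  - id is a terminal: add 'id' and stop

Collecting: FIRST(X) = { 'd', 'id' }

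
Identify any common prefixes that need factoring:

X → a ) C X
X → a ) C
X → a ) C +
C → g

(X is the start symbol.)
Left-factoring is needed when two productions for the same non-terminal
share a common prefix on the right-hand side.

Productions for X:
  X → a ) C X
  X → a ) C
  X → a ) C +

Found common prefix 'a ) C' in productions for X

Answer: Yes, X has productions with common prefix 'a ) C'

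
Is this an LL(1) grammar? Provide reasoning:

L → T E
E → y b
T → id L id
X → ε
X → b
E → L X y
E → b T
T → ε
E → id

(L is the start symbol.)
Relevant sets:
  FIRST(L) = { 'b', 'id', 'y' }
  FOLLOW(T) = { $, 'b', 'id', 'y' }
  FOLLOW(X) = { 'y' }

For E:
  PREDICT(E → y b) = { 'y' }
  PREDICT(E → L X y) = { 'b', 'id', 'y' }
  PREDICT(E → b T) = { 'b' }
  PREDICT(E → id) = { 'id' }
For T:
  PREDICT(T → id L id) = { 'id' }
  PREDICT(T → ε) = { $, 'b', 'id', 'y' }
For X:
  PREDICT(X → ε) = { 'y' }
  PREDICT(X → b) = { 'b' }
L has a single production, so nothing to check there.

Conflict found: Predict set conflict for E: { 'y' }
The grammar is NOT LL(1).

Answer: No. Predict set conflict for E: { 'y' }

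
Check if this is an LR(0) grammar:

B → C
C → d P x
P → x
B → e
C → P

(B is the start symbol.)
Yes, the grammar is LR(0)

A grammar is LR(0) if no state in the canonical LR(0) collection has:
  - both a shift item (dot before a terminal) and a complete item (shift-reduce conflict), or
  - two or more complete items (reduce-reduce conflict; the accept item [B' → B .] counts as a complete item here).

Augment with B' → B and build the canonical LR(0) collection (I0 = CLOSURE({[B' → . B]}), then GOTO on every symbol after a dot until no new states appear). It has 9 states:
  I0: { [B → . C], [B → . e], [B' → . B], [C → . P], [C → . d P x], [P → . x] }  — shift
  I1: { [B' → B .] }  — accept
  I2: { [B → C .] }  — reduce
  I3: { [C → P .] }  — reduce
  I4: { [C → d . P x], [P → . x] }  — shift
  I5: { [B → e .] }  — reduce
  I6: { [P → x .] }  — reduce
  I7: { [C → d P . x] }  — shift
  I8: { [C → d P x .] }  — reduce

Every state is either a pure shift/goto state or contains exactly one complete item and nothing to shift — no conflicts. The grammar is LR(0).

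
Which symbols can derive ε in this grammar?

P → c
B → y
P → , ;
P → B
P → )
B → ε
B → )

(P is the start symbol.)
{ 'B', 'P' }

ε-productions: B → ε
So B is immediately nullable.
P → B: every symbol on the right is nullable, so P is nullable too.
Every non-terminal is now nullable.
Nullable = { 'B', 'P' }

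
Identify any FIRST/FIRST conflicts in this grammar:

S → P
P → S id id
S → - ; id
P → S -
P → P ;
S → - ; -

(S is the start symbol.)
Yes. S → P / S → '-' ';' id on { '-' }; S → P / S → '-' ';' '-' on { '-' }; S → '-' ';' id / S → '-' ';' '-' on { '-' }; P → S id id / P → S '-' on { '-' }; P → S id id / P → P ';' on { '-' }; P → S '-' / P → P ';' on { '-' }

FIRST sets of the non-terminals at (or reachable through a nullable prefix from) the front of some alternative:
  FIRST(P) = { '-' }
  FIRST(S) = { '-' }

Productions for S:
  S → P: FIRST = { '-' }
  S → - ; id: FIRST = { '-' }
  S → - ; -: FIRST = { '-' }
Productions for P:
  P → S id id: FIRST = { '-' }
  P → S -: FIRST = { '-' }
  P → P ;: FIRST = { '-' }

Conflict for S: S → P and S → - ; id
  Overlap: { '-' }
Conflict for S: S → P and S → - ; -
  Overlap: { '-' }
Conflict for S: S → - ; id and S → - ; -
  Overlap: { '-' }
Conflict for P: P → S id id and P → S -
  Overlap: { '-' }
Conflict for P: P → S id id and P → P ;
  Overlap: { '-' }
Conflict for P: P → S - and P → P ;
  Overlap: { '-' }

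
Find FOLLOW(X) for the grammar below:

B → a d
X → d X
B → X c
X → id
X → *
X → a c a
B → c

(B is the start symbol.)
{ 'c' }

In X → d X: X is at the end; this adds FOLLOW(X) to itself — nothing new
In B → X c: X is followed by c, add FIRST(c) \ {ε} = { 'c' }

Taking the union: FOLLOW(X) = { 'c' }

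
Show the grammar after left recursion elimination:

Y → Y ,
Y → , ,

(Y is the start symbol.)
Y is directly left-recursive. The standard transformation for
  A → A α₁ | ... | A α_m | β₁ | ... | β_n
is
  A  → β₁ A' | ... | β_n A'
  A' → α₁ A' | ... | α_m A' | ε

Y → , , becomes Y → , , Y'
Y → Y , becomes Y' → , Y'
Add Y' → ε

Resulting grammar:
Y → , , Y'
Y' → , Y'
Y' → ε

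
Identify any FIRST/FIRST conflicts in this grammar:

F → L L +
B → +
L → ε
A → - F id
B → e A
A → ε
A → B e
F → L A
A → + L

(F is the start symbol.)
Yes. F → L L '+' / F → L A on { '+' }; A → B e / A → '+' L on { '+' }

A FIRST/FIRST conflict occurs when two productions N → α and N → β for the same non-terminal have FIRST(α) ∩ FIRST(β) ≠ ∅ (with ε ∈ FIRST of a nullable right-hand side, so two nullable alternatives also conflict).

FIRST sets of the non-terminals at (or reachable through a nullable prefix from) the front of some alternative:
  FIRST(L) = { ε }
  FIRST(A) = { '+', '-', 'e', ε }
  FIRST(B) = { '+', 'e' }

Productions for F:
  F → L L +: FIRST = { '+' }
  F → L A: FIRST = { '+', '-', 'e', ε }
Productions for B:
  B → +: FIRST = { '+' }
  B → e A: FIRST = { 'e' }
Productions for A:
  A → - F id: FIRST = { '-' }
  A → ε: FIRST = { ε }
  A → B e: FIRST = { '+', 'e' }
  A → + L: FIRST = { '+' }
L has only one production, so no FIRST/FIRST conflict is possible there.

Conflict for F: F → L L + and F → L A
  Overlap: { '+' }
Conflict for A: A → B e and A → + L
  Overlap: { '+' }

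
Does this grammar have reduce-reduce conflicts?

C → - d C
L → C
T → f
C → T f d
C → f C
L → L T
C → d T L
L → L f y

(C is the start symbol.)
No reduce-reduce conflicts

A reduce-reduce conflict occurs when an LR(0) state has two complete items [A → α .] and [B → β .] — both call for a reduction, and with no lookahead the parser cannot choose between them.

Augment with C' → C and build the canonical LR(0) collection (I0 = CLOSURE({[C' → . C]}), then GOTO on every symbol after a dot until no new states appear). It has 18 states:
  I0: { [C → . - d C], [C → . T f d], [C → . d T L], [C → . f C], [C' → . C], [T → . f] }  — shift
  I1: { [C → - . d C] }  — shift
  I2: { [C' → C .] }  — accept
  I3: { [C → T . f d] }  — shift
  I4: { [C → d . T L], [T → . f] }  — shift
  I5: { [C → . - d C], [C → . T f d], [C → . d T L], [C → . f C], [C → f . C], [T → . f], [T → f .] }  — shift, reduce
  I6: { [C → f C .] }  — reduce
  I7: { [C → . - d C], [C → . T f d], [C → . d T L], [C → . f C], [C → d T . L], [L → . C], [L → . L T], [L → . L f y], [T → . f] }  — shift
  I8: { [T → f .] }  — reduce
  I9: { [L → C .] }  — reduce
  I10: { [C → d T L .], [L → L . T], [L → L . f y], [T → . f] }  — shift, reduce
  I11: { [L → L T .] }  — reduce
  I12: { [L → L f . y], [T → f .] }  — shift, reduce
  I13: { [L → L f y .] }  — reduce
  I14: { [C → T f . d] }  — shift
  I15: { [C → T f d .] }  — reduce
  I16: { [C → - d . C], [C → . - d C], [C → . T f d], [C → . d T L], [C → . f C], [T → . f] }  — shift
  I17: { [C → - d C .] }  — reduce

No state contains more than one complete item.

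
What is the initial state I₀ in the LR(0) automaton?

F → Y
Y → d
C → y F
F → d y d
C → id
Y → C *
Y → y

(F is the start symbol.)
First, augment the grammar with F' → F
I₀ = CLOSURE({ [F' → . F] }):
  [F' → . F] has the dot before F: add [F → . Y], [F → . d y d]
  [F → . Y] has the dot before Y: add [Y → . d], [Y → . C *], [Y → . y]
  [Y → . C *] has the dot before C: add [C → . y F], [C → . id]
No further items can be added.

I₀ = { [C → . id], [C → . y F], [F → . Y], [F → . d y d], [F' → . F], [Y → . C *], [Y → . d], [Y → . y] }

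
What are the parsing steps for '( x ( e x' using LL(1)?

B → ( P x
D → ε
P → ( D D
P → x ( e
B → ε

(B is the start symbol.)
Stack is shown with the top on the left.

Stack      Input        Action
------------------------------
B $        ( x ( e x $  output B → ( P x
( P x $    ( x ( e x $  match '('
P x $      x ( e x $    output P → x ( e
x ( e x $  x ( e x $    match 'x'
( e x $    ( e x $      match '('
e x $      e x $        match 'e'
x $        x $          match 'x'
$          $            accept

The string is accepted.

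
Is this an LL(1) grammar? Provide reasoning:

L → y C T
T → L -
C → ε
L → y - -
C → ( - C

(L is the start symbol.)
No. Predict set conflict for L: { 'y' }

A grammar is LL(1) if for each non-terminal N with multiple productions, the predict sets of those productions are pairwise disjoint, where PREDICT(N → α) = (FIRST(α) \ {ε}) ∪ (FOLLOW(N) if α ⇒* ε).

Relevant sets:
  FOLLOW(C) = { 'y' }

For L:
  PREDICT(L → y C T) = { 'y' }
  PREDICT(L → y '-' '-') = { 'y' }
For C:
  PREDICT(C → ε) = { 'y' }
  PREDICT(C → '(' '-' C) = { '(' }
T has a single production, so nothing to check there.

Conflict found: Predict set conflict for L: { 'y' }
The grammar is NOT LL(1).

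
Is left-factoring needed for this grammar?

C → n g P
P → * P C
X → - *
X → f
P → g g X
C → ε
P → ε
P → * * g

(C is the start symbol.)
Left-factoring is needed when two productions for the same non-terminal
share a common prefix on the right-hand side.

Productions for C:
  C → n g P
  C → ε
Productions for P:
  P → * P C
  P → g g X
  P → ε
  P → * * g
Productions for X:
  X → - *
  X → f

Found common prefix '*' in productions for P

Answer: Yes, P has productions with common prefix '*'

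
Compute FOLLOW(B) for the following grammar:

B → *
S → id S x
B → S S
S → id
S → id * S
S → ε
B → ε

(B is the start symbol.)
{ $ }

To compute FOLLOW(B), find every occurrence of B on a right-hand side N → α B β: add FIRST(β) \ {ε}, and if β is empty or nullable also add FOLLOW(N). Iterate to a fixed point.

B is the start symbol, so $ ∈ FOLLOW(B).
B does not occur on any right-hand side.

Taking the union: FOLLOW(B) = { $ }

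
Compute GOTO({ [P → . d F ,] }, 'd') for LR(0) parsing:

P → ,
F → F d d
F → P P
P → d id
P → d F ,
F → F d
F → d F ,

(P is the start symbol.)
GOTO(I, 'd') = CLOSURE({ [A → αX.β] : [A → α.Xβ] ∈ I, X = 'd' })

Items with dot before 'd', with the dot advanced:
  [P → . d F ,] → [P → d . F ,]
Closure of the advanced items:
  [P → d . F ,] has the dot before F: add [F → . F d d], [F → . P P], [F → . F d], [F → . d F ,]
  [F → . P P] has the dot before P: add [P → . ,], [P → . d id], [P → . d F ,]

GOTO = { [F → . F d d], [F → . F d], [F → . P P], [F → . d F ,], [P → . ,], [P → . d F ,], [P → . d id], [P → d . F ,] }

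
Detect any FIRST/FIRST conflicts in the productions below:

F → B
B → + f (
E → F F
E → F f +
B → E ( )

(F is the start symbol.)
FIRST sets of the non-terminals at (or reachable through a nullable prefix from) the front of some alternative:
  FIRST(E) = { '+' }
  FIRST(F) = { '+' }

Productions for B:
  B → + f (: FIRST = { '+' }
  B → E ( ): FIRST = { '+' }
Productions for E:
  E → F F: FIRST = { '+' }
  E → F f +: FIRST = { '+' }
F has only one production, so no FIRST/FIRST conflict is possible there.

Conflict for B: B → + f ( and B → E ( )
  Overlap: { '+' }
Conflict for E: E → F F and E → F f +
  Overlap: { '+' }

Answer: Yes. B → '+' f '(' / B → E '(' ')' on { '+' }; E → F F / E → F f '+' on { '+' }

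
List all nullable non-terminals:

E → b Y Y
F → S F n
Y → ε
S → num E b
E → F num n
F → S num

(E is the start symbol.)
A non-terminal is nullable if it can derive ε (the empty string): either it has an ε-production, or it has a production whose right-hand side consists entirely of nullable non-terminals.

ε-productions: Y → ε
So Y is immediately nullable.
No further non-terminal can be added: every production for the remaining non-terminals contains a terminal or a non-nullable non-terminal.
Nullable = { 'Y' }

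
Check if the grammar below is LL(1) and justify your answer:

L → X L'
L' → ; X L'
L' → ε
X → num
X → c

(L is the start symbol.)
Yes, the grammar is LL(1).

Relevant sets:
  FOLLOW(L') = { $ }

For L':
  PREDICT(L' → ';' X L') = { ';' }
  PREDICT(L' → ε) = { $ }
For X:
  PREDICT(X → num) = { 'num' }
  PREDICT(X → c) = { 'c' }
L has a single production, so nothing to check there.

All predict sets are disjoint. The grammar IS LL(1).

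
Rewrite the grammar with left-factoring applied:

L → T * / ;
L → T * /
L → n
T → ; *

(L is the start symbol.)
L → T * / L'
L' → ;
L' → ε
L → n
T → ; *

Left-factoring transforms A → αβ₁ | αβ₂ into A → αA' and A' → β₁ | β₂
(α is the longest common prefix among the alternatives). Repeat until
no nonterminal has two alternatives with a common prefix.

Round 1: L has alternatives sharing prefix 'T * /'. Introduce L': L → T * / L'
  Add: L' → ;
  Add: L' → ε

No remaining common prefixes — done.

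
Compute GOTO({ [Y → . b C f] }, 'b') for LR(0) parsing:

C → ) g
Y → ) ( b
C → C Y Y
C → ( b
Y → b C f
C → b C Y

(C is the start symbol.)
GOTO(I, 'b') = CLOSURE({ [A → αX.β] : [A → α.Xβ] ∈ I, X = 'b' })

Items with dot before 'b', with the dot advanced:
  [Y → . b C f] → [Y → b . C f]
Closure of the advanced items:
  [Y → b . C f] has the dot before C: add [C → . ) g], [C → . C Y Y], [C → . ( b], [C → . b C Y]

GOTO = { [C → . ( b], [C → . ) g], [C → . C Y Y], [C → . b C Y], [Y → b . C f] }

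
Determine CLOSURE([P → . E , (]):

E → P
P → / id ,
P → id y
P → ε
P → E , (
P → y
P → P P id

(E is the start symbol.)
To compute CLOSURE, for each item [A → α.Bβ] where B is a non-terminal, add [B → .γ] for all productions B → γ; repeat for the newly added items until nothing changes.

Start with: [P → . E , (]
  [P → . E , (] has the dot before E: add [E → . P]
  [E → . P] has the dot before P: add [P → . / id ,], [P → . id y], [P → .], [P → . y], [P → . P P id]
No further items can be added.

CLOSURE = { [E → . P], [P → . / id ,], [P → . E , (], [P → . P P id], [P → . id y], [P → . y], [P → .] }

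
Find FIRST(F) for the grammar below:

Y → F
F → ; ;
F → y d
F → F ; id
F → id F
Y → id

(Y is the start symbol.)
To compute FIRST(F), examine every production with F on the left-hand side, reading each right-hand side left to right until a non-nullable symbol is reached.

From F → ; ;:
  - ';' is a terminal: add ';' and stop
From F → y d:
  - y is a terminal: add 'y' and stop
From F → F ; id:
  - F is the symbol being defined: contributes nothing new
    F is not nullable, so stop
From F → id F:
  - id is a terminal: add 'id' and stop

Collecting: FIRST(F) = { ';', 'id', 'y' }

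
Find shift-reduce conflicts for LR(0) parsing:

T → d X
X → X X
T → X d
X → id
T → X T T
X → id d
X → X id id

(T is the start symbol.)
Augment with T' → T and build the canonical LR(0) collection (I0 = CLOSURE({[T' → . T]}), then GOTO on every symbol after a dot until no new states appear). It has 14 states:
  I0: { [T → . X T T], [T → . X d], [T → . d X], [T' → . T], [X → . X X], [X → . X id id], [X → . id d], [X → . id] }  — shift
  I1: { [T' → T .] }  — accept
  I2: { [T → . X T T], [T → . X d], [T → . d X], [T → X . T T], [T → X . d], [X → . X X], [X → . X id id], [X → . id d], [X → . id], [X → X . X], [X → X . id id] }  — shift
  I3: { [T → d . X], [X → . X X], [X → . X id id], [X → . id d], [X → . id] }  — shift
  I4: { [X → id . d], [X → id .] }  — shift, reduce
  I5: { [X → id d .] }  — reduce
  I6: { [T → d X .], [X → . X X], [X → . X id id], [X → . id d], [X → . id], [X → X . X], [X → X . id id] }  — shift, reduce
  I7: { [X → . X X], [X → . X id id], [X → . id d], [X → . id], [X → X . X], [X → X . id id], [X → X X .] }  — shift, reduce
  I8: { [X → X id . id], [X → id . d], [X → id .] }  — shift, reduce
  I9: { [X → X id id .] }  — reduce
  I10: { [T → . X T T], [T → . X d], [T → . d X], [T → X T . T], [X → . X X], [X → . X id id], [X → . id d], [X → . id] }  — shift
  I11: { [T → . X T T], [T → . X d], [T → . d X], [T → X . T T], [T → X . d], [X → . X X], [X → . X id id], [X → . id d], [X → . id], [X → X . X], [X → X . id id], [X → X X .] }  — shift, reduce
  I12: { [T → X d .], [T → d . X], [X → . X X], [X → . X id id], [X → . id d], [X → . id] }  — shift, reduce
  I13: { [T → X T T .] }  — reduce

I4 contains reduce item [X → id .] and shift item [X → id . d] — shift-reduce conflict.
I6 contains reduce item [T → d X .] and shift items [X → X . id id], [X → . id], [X → . id d] — shift-reduce conflict.
I7 contains reduce item [X → X X .] and shift items [X → X . id id], [X → . id], [X → . id d] — shift-reduce conflict.
I8 contains reduce item [X → id .] and shift items [X → X id . id], [X → id . d] — shift-reduce conflict.
I11 contains reduce item [X → X X .] and shift items [T → X . d], [T → . d X], [X → X . id id], [X → . id], [X → . id d] — shift-reduce conflict.
I12 contains reduce item [T → X d .] and shift items [X → . id], [X → . id d] — shift-reduce conflict.

Answer: Yes — I4: [X → id .] vs [X → id . d]; I6: [T → d X .] vs [X → X . id id]; I7: [X → X X .] vs [X → X . id id]; I8: [X → id .] vs [X → X id . id]; I11: [X → X X .] vs [T → X . d]; I12: [T → X d .] vs [X → . id]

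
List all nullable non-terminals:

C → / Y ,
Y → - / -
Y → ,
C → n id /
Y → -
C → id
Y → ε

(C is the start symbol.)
{ 'Y' }

ε-productions: Y → ε
So Y is immediately nullable.
No further non-terminal can be added: every production for the remaining non-terminals contains a terminal or a non-nullable non-terminal.
Nullable = { 'Y' }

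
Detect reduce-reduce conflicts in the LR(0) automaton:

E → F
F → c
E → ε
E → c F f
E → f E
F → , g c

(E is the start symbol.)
No reduce-reduce conflicts

A reduce-reduce conflict occurs when an LR(0) state has two complete items [A → α .] and [B → β .] — both call for a reduction, and with no lookahead the parser cannot choose between them.

Augment with E' → E and build the canonical LR(0) collection (I0 = CLOSURE({[E' → . E]}), then GOTO on every symbol after a dot until no new states appear). It has 12 states:
  I0: { [E → . F], [E → . c F f], [E → . f E], [E → .], [E' → . E], [F → . , g c], [F → . c] }  — shift, reduce
  I1: { [F → , . g c] }  — shift
  I2: { [E' → E .] }  — accept
  I3: { [E → F .] }  — reduce
  I4: { [E → c . F f], [F → . , g c], [F → . c], [F → c .] }  — shift, reduce
  I5: { [E → . F], [E → . c F f], [E → . f E], [E → .], [E → f . E], [F → . , g c], [F → . c] }  — shift, reduce
  I6: { [E → f E .] }  — reduce
  I7: { [E → c F . f] }  — shift
  I8: { [F → c .] }  — reduce
  I9: { [E → c F f .] }  — reduce
  I10: { [F → , g . c] }  — shift
  I11: { [F → , g c .] }  — reduce

No state contains more than one complete item.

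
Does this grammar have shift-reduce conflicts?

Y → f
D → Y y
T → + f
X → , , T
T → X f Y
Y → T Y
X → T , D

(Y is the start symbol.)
Yes — I15: [X → , , T .] vs [X → T . , D]

Augment with Y' → Y and build the canonical LR(0) collection (I0 = CLOSURE({[Y' → . Y]}), then GOTO on every symbol after a dot until no new states appear). It has 19 states:
  I0: { [T → . + f], [T → . X f Y], [X → . , , T], [X → . T , D], [Y → . T Y], [Y → . f], [Y' → . Y] }  — shift
  I1: { [T → + . f] }  — shift
  I2: { [X → , . , T] }  — shift
  I3: { [T → . + f], [T → . X f Y], [X → . , , T], [X → . T , D], [X → T . , D], [Y → . T Y], [Y → . f], [Y → T . Y] }  — shift
  I4: { [T → X . f Y] }  — shift
  I5: { [Y' → Y .] }  — accept
  I6: { [Y → f .] }  — reduce
  I7: { [T → . + f], [T → . X f Y], [T → X f . Y], [X → . , , T], [X → . T , D], [Y → . T Y], [Y → . f] }  — shift
  I8: { [T → X f Y .] }  — reduce
  I9: { [D → . Y y], [T → . + f], [T → . X f Y], [X → , . , T], [X → . , , T], [X → . T , D], [X → T , . D], [Y → . T Y], [Y → . f] }  — shift
  I10: { [Y → T Y .] }  — reduce
  I11: { [T → . + f], [T → . X f Y], [X → , , . T], [X → , . , T], [X → . , , T], [X → . T , D] }  — shift
  I12: { [X → T , D .] }  — reduce
  I13: { [D → Y . y] }  — shift
  I14: { [D → Y y .] }  — reduce
  I15: { [X → , , T .], [X → T . , D] }  — shift, reduce
  I16: { [D → . Y y], [T → . + f], [T → . X f Y], [X → . , , T], [X → . T , D], [X → T , . D], [Y → . T Y], [Y → . f] }  — shift
  I17: { [T → . + f], [T → . X f Y], [X → , , . T], [X → . , , T], [X → . T , D] }  — shift
  I18: { [T → + f .] }  — reduce

I15 contains reduce item [X → , , T .] and shift item [X → T . , D] — shift-reduce conflict.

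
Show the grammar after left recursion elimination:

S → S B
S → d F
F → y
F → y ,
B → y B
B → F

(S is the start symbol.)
S is directly left-recursive. The standard transformation for
  A → A α₁ | ... | A α_m | β₁ | ... | β_n
is
  A  → β₁ A' | ... | β_n A'
  A' → α₁ A' | ... | α_m A' | ε

S → d F becomes S → d F S'
S → S B becomes S' → B S'
Add S' → ε

Productions for other non-terminals are unchanged:
  F → y
  F → y ,
  B → y B
  B → F

Resulting grammar:
S → d F S'
S' → B S'
S' → ε
F → y
F → y ,
B → y B
B → F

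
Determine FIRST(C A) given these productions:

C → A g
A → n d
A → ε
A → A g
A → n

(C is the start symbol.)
{ 'g', 'n' }

FIRST sets of the non-terminals involved (from the grammar, by fixed-point iteration):
  FIRST(C) = { 'g', 'n' }

To compute FIRST(C A), process the symbols left to right:
Symbol C is a non-terminal. Add FIRST(C) \ {ε} = { 'g', 'n' }
C is not nullable (ε ∉ FIRST(C)), so stop here.
FIRST(C A) = { 'g', 'n' }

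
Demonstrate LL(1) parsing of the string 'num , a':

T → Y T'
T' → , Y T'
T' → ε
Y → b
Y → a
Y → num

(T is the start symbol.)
Stack is shown with the top on the left.

Stack     Input      Action
---------------------------
T $       num , a $  output T → Y T'
Y T' $    num , a $  output Y → num
num T' $  num , a $  match 'num'
T' $      , a $      output T' → , Y T'
, Y T' $  , a $      match ','
Y T' $    a $        output Y → a
a T' $    a $        match 'a'
T' $      $          output T' → ε
$         $          accept

The string is accepted.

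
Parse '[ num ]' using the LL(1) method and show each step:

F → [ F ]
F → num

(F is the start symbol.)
Stack is shown with the top on the left.

Stack    Input      Action
--------------------------
F $      [ num ] $  output F → [ F ]
[ F ] $  [ num ] $  match '['
F ] $    num ] $    output F → num
num ] $  num ] $    match 'num'
] $      ] $        match ']'
$        $          accept

The string is accepted.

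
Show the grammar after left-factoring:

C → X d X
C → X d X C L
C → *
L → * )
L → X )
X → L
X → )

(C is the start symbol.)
C → X d X C'
C' → ε
C' → C L
C → *
L → * )
L → X )
X → L
X → )

Left-factoring transforms A → αβ₁ | αβ₂ into A → αA' and A' → β₁ | β₂
(α is the longest common prefix among the alternatives). Repeat until
no nonterminal has two alternatives with a common prefix.

Round 1: C has alternatives sharing prefix 'X d X'. Introduce C': C → X d X C'
  Add: C' → ε
  Add: C' → C L

No remaining common prefixes — done.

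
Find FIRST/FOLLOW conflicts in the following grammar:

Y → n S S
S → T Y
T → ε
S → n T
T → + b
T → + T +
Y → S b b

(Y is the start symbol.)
A FIRST/FOLLOW conflict occurs when a non-terminal N has a nullable alternative N → β (β ⇒* ε) and another alternative N → α with FIRST(α) ∩ FOLLOW(N) ≠ ∅: on such a lookahead the parser cannot decide between expanding α and letting N vanish via β.

Nullable non-terminals: T.

T: nullable alternative(s) T → ε; FOLLOW(T) = { $, '+', 'b', 'n' }
  T → ε: FIRST \ {ε} = { } — this is the only nullable alternative, skip
  T → + b: FIRST \ {ε} = { '+' } — overlaps FOLLOW(T) on { '+' }: CONFLICT
  T → + T +: FIRST \ {ε} = { '+' } — overlaps FOLLOW(T) on { '+' }: CONFLICT

S, Y have no nullable alternative, so no FIRST/FOLLOW check is needed there.

So the grammar has 2 FIRST/FOLLOW conflicts (marked CONFLICT above).

Answer: Yes. T → '+' b with FOLLOW(T) on { '+' }; T → '+' T '+' with FOLLOW(T) on { '+' }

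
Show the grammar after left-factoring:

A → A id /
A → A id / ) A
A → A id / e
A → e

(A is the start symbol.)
Left-factoring transforms A → αβ₁ | αβ₂ into A → αA' and A' → β₁ | β₂
(α is the longest common prefix among the alternatives). Repeat until
no nonterminal has two alternatives with a common prefix.

Round 1: A has alternatives sharing prefix 'A id /'. Introduce A': A → A id / A'
  Add: A' → ε
  Add: A' → ) A
  Add: A' → e

No remaining common prefixes — done.

Resulting grammar:
A → A id / A'
A' → ε
A' → ) A
A' → e
A → e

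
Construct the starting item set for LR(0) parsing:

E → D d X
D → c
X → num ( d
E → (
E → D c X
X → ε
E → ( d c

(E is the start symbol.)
First, augment the grammar with E' → E
I₀ = CLOSURE({ [E' → . E] }):
  [E' → . E] has the dot before E: add [E → . D d X], [E → . (], [E → . D c X], [E → . ( d c]
  [E → . D d X] has the dot before D: add [D → . c]
No further items can be added.

I₀ = { [D → . c], [E → . ( d c], [E → . (], [E → . D c X], [E → . D d X], [E' → . E] }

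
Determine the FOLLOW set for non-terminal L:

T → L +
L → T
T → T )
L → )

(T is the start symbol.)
In T → L +: L is followed by '+', add FIRST('+') \ {ε} = { '+' }

Taking the union: FOLLOW(L) = { '+' }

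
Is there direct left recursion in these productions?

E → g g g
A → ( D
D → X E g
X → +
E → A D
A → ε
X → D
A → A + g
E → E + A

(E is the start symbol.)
Yes, A, E are left-recursive

E → g g g: starts with g
A → ( D: starts with '('
D → X E g: starts with X
X → +: starts with '+'
E → A D: starts with A
A → ε: starts with ε
X → D: starts with D
A → A + g: LEFT RECURSIVE (starts with A)
E → E + A: LEFT RECURSIVE (starts with E)

The grammar has direct left recursion on: A, E.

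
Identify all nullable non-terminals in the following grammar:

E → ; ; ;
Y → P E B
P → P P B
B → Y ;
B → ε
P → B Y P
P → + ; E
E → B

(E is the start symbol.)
{ 'B', 'E' }

A non-terminal is nullable if it can derive ε (the empty string): either it has an ε-production, or it has a production whose right-hand side consists entirely of nullable non-terminals.

ε-productions: B → ε
So B is immediately nullable.
E → B: every symbol on the right is nullable, so E is nullable too.
No further non-terminal can be added: every production for the remaining non-terminals contains a terminal or a non-nullable non-terminal.
Nullable = { 'B', 'E' }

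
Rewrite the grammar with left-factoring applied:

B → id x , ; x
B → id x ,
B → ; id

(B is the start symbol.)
B → id x , B'
B' → ; x
B' → ε
B → ; id

Left-factoring transforms A → αβ₁ | αβ₂ into A → αA' and A' → β₁ | β₂
(α is the longest common prefix among the alternatives). Repeat until
no nonterminal has two alternatives with a common prefix.

Round 1: B has alternatives sharing prefix 'id x ,'. Introduce B': B → id x , B'
  Add: B' → ; x
  Add: B' → ε

No remaining common prefixes — done.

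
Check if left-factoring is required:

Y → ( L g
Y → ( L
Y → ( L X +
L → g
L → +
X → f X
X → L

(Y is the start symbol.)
Yes, Y has productions with common prefix '( L'

Left-factoring is needed when two productions for the same non-terminal
share a common prefix on the right-hand side.

Productions for Y:
  Y → ( L g
  Y → ( L
  Y → ( L X +
Productions for L:
  L → g
  L → +
Productions for X:
  X → f X
  X → L

Found common prefix '( L' in productions for Y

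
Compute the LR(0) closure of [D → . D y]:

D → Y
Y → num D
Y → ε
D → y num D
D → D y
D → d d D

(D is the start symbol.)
{ [D → . D y], [D → . Y], [D → . d d D], [D → . y num D], [Y → . num D], [Y → .] }

To compute CLOSURE, for each item [A → α.Bβ] where B is a non-terminal, add [B → .γ] for all productions B → γ; repeat for the newly added items until nothing changes.

Start with: [D → . D y]
  [D → . D y] has the dot before D: add [D → . Y], [D → . y num D], [D → . d d D]
  [D → . Y] has the dot before Y: add [Y → . num D], [Y → .]
No further items can be added.

CLOSURE = { [D → . D y], [D → . Y], [D → . d d D], [D → . y num D], [Y → . num D], [Y → .] }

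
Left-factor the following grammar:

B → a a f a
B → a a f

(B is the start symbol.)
Left-factoring transforms A → αβ₁ | αβ₂ into A → αA' and A' → β₁ | β₂
(α is the longest common prefix among the alternatives). Repeat until
no nonterminal has two alternatives with a common prefix.

Round 1: B has alternatives sharing prefix 'a a f'. Introduce B': B → a a f B'
  Add: B' → a
  Add: B' → ε

No remaining common prefixes — done.

Resulting grammar:
B → a a f B'
B' → a
B' → ε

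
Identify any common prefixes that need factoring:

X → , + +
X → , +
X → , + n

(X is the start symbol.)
Yes, X has productions with common prefix ', +'

Left-factoring is needed when two productions for the same non-terminal
share a common prefix on the right-hand side.

Productions for X:
  X → , + +
  X → , +
  X → , + n

Found common prefix ', +' in productions for X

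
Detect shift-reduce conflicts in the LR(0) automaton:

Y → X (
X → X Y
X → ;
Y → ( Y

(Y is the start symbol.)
Yes — I5: [Y → X ( .] vs [X → . ;]

A shift-reduce conflict occurs when an LR(0) state has both:
  - a complete (reduce) item [A → α .] (dot at the end), and
  - a shift item [B → β . c γ] (dot before a terminal).

Augment with Y' → Y and build the canonical LR(0) collection (I0 = CLOSURE({[Y' → . Y]}), then GOTO on every symbol after a dot until no new states appear). It has 8 states:
  I0: { [X → . ;], [X → . X Y], [Y → . ( Y], [Y → . X (], [Y' → . Y] }  — shift
  I1: { [X → . ;], [X → . X Y], [Y → ( . Y], [Y → . ( Y], [Y → . X (] }  — shift
  I2: { [X → ; .] }  — reduce
  I3: { [X → . ;], [X → . X Y], [X → X . Y], [Y → . ( Y], [Y → . X (], [Y → X . (] }  — shift
  I4: { [Y' → Y .] }  — accept
  I5: { [X → . ;], [X → . X Y], [Y → ( . Y], [Y → . ( Y], [Y → . X (], [Y → X ( .] }  — shift, reduce
  I6: { [X → X Y .] }  — reduce
  I7: { [Y → ( Y .] }  — reduce

I5 contains reduce item [Y → X ( .] and shift items [X → . ;], [Y → . ( Y] — shift-reduce conflict.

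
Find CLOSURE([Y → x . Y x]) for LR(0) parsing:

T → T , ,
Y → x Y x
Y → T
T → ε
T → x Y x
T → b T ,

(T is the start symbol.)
To compute CLOSURE, for each item [A → α.Bβ] where B is a non-terminal, add [B → .γ] for all productions B → γ; repeat for the newly added items until nothing changes.

Start with: [Y → x . Y x]
  [Y → x . Y x] has the dot before Y: add [Y → . x Y x], [Y → . T]
  [Y → . T] has the dot before T: add [T → . T , ,], [T → .], [T → . x Y x], [T → . b T ,]
No further items can be added.

CLOSURE = { [T → . T , ,], [T → . b T ,], [T → . x Y x], [T → .], [Y → . T], [Y → . x Y x], [Y → x . Y x] }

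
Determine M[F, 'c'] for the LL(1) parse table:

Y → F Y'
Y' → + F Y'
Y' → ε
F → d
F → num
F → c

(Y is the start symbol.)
To find M[F, 'c'], we find productions for F where 'c' is in the predict set (PREDICT(N → α) = (FIRST(α) \ {ε}) ∪ (FOLLOW(N) if α ⇒* ε)).

F → d: PREDICT = { 'd' }
F → num: PREDICT = { 'num' }
F → c: PREDICT = { 'c' }
  'c' is in predict set, so this production goes in M[F, 'c']

M[F, 'c'] = F → c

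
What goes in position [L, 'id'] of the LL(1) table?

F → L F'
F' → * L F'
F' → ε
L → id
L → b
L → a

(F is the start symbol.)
To find M[L, 'id'], we find productions for L where 'id' is in the predict set (PREDICT(N → α) = (FIRST(α) \ {ε}) ∪ (FOLLOW(N) if α ⇒* ε)).

L → id: PREDICT = { 'id' }
  'id' is in predict set, so this production goes in M[L, 'id']
L → b: PREDICT = { 'b' }
L → a: PREDICT = { 'a' }

M[L, 'id'] = L → id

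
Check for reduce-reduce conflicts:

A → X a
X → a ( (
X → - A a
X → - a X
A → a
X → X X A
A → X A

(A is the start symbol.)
Augment with A' → A and build the canonical LR(0) collection (I0 = CLOSURE({[A' → . A]}), then GOTO on every symbol after a dot until no new states appear). It has 18 states:
  I0: { [A → . X A], [A → . X a], [A → . a], [A' → . A], [X → . - A a], [X → . - a X], [X → . X X A], [X → . a ( (] }  — shift
  I1: { [A → . X A], [A → . X a], [A → . a], [X → - . A a], [X → - . a X], [X → . - A a], [X → . - a X], [X → . X X A], [X → . a ( (] }  — shift
  I2: { [A' → A .] }  — accept
  I3: { [A → . X A], [A → . X a], [A → . a], [A → X . A], [A → X . a], [X → . - A a], [X → . - a X], [X → . X X A], [X → . a ( (], [X → X . X A] }  — shift
  I4: { [A → a .], [X → a . ( (] }  — shift, reduce
  I5: { [X → a ( . (] }  — shift
  I6: { [X → a ( ( .] }  — reduce
  I7: { [A → X A .] }  — reduce
  I8: { [A → . X A], [A → . X a], [A → . a], [A → X . A], [A → X . a], [X → . - A a], [X → . - a X], [X → . X X A], [X → . a ( (], [X → X . X A], [X → X X . A] }  — shift
  I9: { [A → X a .], [A → a .], [X → a . ( (] }  — shift, 2 reduces
  I10: { [A → X A .], [X → X X A .] }  — 2 reduces
  I11: { [X → - A . a] }  — shift
  I12: { [A → a .], [X → - a . X], [X → . - A a], [X → . - a X], [X → . X X A], [X → . a ( (], [X → a . ( (] }  — shift, reduce
  I13: { [X → - a X .], [X → . - A a], [X → . - a X], [X → . X X A], [X → . a ( (], [X → X . X A] }  — shift, reduce
  I14: { [X → a . ( (] }  — shift
  I15: { [A → . X A], [A → . X a], [A → . a], [X → . - A a], [X → . - a X], [X → . X X A], [X → . a ( (], [X → X . X A], [X → X X . A] }  — shift
  I16: { [X → X X A .] }  — reduce
  I17: { [X → - A a .] }  — reduce

I9 contains complete items [A → X a .], [A → a .] — reduce-reduce conflict.
I10 contains complete items [A → X A .], [X → X X A .] — reduce-reduce conflict.

Answer: Yes — I9: [A → X a .] vs [A → a .]; I10: [A → X A .] vs [X → X X A .]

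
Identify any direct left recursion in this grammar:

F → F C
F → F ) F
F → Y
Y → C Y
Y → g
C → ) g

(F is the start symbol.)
F → F C: LEFT RECURSIVE (starts with F)
F → F ) F: LEFT RECURSIVE (starts with F)
F → Y: starts with Y
Y → C Y: starts with C
Y → g: starts with g
C → ) g: starts with ')'

The grammar has direct left recursion on: F.

Answer: Yes, F is left-recursive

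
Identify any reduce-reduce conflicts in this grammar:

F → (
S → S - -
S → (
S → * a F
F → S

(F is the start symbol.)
Yes — I1: [F → ( .] vs [S → ( .]

Augment with F' → F and build the canonical LR(0) collection (I0 = CLOSURE({[F' → . F]}), then GOTO on every symbol after a dot until no new states appear). It has 9 states:
  I0: { [F → . (], [F → . S], [F' → . F], [S → . (], [S → . * a F], [S → . S - -] }  — shift
  I1: { [F → ( .], [S → ( .] }  — 2 reduces
  I2: { [S → * . a F] }  — shift
  I3: { [F' → F .] }  — accept
  I4: { [F → S .], [S → S . - -] }  — shift, reduce
  I5: { [S → S - . -] }  — shift
  I6: { [S → S - - .] }  — reduce
  I7: { [F → . (], [F → . S], [S → * a . F], [S → . (], [S → . * a F], [S → . S - -] }  — shift
  I8: { [S → * a F .] }  — reduce

I1 contains complete items [F → ( .], [S → ( .] — reduce-reduce conflict.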